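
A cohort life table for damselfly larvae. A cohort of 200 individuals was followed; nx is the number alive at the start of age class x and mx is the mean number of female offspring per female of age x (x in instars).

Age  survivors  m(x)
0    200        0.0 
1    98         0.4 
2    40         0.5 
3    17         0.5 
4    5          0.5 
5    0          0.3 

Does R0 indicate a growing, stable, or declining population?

declining

lx = nx/n0 = nx/200: 1, 0.49, 0.2, 0.085, 0.025, 0
R0 = Σ lx·mx = 0 + 0.196 + 0.1 + 0.0425 + 0.0125 + 0 = 0.351
R0 < 1, so the population is declining.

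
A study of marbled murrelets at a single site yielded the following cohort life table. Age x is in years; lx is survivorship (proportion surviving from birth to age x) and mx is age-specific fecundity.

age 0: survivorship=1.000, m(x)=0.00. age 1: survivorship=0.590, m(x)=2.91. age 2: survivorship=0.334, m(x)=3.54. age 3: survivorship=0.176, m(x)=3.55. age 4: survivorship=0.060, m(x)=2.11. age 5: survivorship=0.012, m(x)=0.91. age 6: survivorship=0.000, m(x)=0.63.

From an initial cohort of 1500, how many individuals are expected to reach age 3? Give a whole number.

264

Expected survivors = N0 · l_3 = 1500 × 0.176 = 264 → 264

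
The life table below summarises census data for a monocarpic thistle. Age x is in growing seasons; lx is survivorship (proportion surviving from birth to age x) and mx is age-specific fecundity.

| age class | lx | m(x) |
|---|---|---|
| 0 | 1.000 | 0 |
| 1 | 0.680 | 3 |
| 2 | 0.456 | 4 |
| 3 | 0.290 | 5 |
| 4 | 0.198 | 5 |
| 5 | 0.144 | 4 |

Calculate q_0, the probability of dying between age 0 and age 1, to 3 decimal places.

0.320

q_0 = (l_0 − l_1) / l_0 = (1 − 0.68) / 1
     = 0.32 / 1 = 0.32 → 0.320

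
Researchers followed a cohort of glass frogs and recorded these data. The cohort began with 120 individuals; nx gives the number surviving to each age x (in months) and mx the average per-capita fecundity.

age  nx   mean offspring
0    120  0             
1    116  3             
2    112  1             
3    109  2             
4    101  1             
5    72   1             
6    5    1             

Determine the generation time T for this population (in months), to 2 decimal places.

2.36

lx = nx/n0 = nx/120: 1, 0.96667…, 0.93333…, 0.90833…, 0.84167…, 0.6, 0.04167…
lx·mx: 0, 2.9…, 0.933333…, 1.816667…, 0.841667…, 0.6, 0.041667… → R0 = 7.133333…
x·lx·mx: 0, 2.9…, 1.866667…, 5.45…, 3.366667…, 3, 0.25… → Σ = 16.833333…
T = 16.833333… / 7.133333… = 2.359813… → 2.36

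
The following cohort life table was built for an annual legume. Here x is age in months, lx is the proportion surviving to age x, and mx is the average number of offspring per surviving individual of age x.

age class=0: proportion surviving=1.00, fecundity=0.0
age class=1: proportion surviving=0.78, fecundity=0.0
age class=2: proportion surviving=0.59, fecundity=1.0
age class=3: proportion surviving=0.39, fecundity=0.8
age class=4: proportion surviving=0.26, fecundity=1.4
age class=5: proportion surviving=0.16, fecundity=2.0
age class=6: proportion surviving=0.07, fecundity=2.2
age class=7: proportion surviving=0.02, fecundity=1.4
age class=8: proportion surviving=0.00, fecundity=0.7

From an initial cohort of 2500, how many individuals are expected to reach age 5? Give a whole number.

400

Expected survivors = N0 · l_5 = 2500 × 0.16 = 400 → 400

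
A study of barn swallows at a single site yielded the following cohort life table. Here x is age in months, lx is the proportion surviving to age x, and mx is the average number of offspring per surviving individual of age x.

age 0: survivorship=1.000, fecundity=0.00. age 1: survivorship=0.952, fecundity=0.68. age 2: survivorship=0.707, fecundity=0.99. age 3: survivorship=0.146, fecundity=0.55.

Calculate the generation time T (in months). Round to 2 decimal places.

lx·mx: 0, 0.64736, 0.69993, 0.0803 → R0 = 1.42759
x·lx·mx: 0, 0.64736, 1.39986, 0.2409 → Σ = 2.28812
T = 2.28812 / 1.42759 = 1.602785… → 1.60

1.60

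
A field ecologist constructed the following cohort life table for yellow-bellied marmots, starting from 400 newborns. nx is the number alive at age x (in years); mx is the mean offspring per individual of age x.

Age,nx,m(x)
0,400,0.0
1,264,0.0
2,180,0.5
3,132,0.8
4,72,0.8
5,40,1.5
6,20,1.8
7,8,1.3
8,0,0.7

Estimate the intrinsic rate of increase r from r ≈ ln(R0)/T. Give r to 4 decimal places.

-0.0291

lx = nx/n0 = nx/400: 1, 0.66, 0.45, 0.33, 0.18, 0.1, 0.05, 0.02, 0
R0 = Σ lx·mx = 0 + 0 + 0.225 + 0.264 + 0.144 + 0.15 + 0.09 + 0.026 + 0 = 0.899
Σ x·lx·mx = 3.29; T = 3.29/0.899 = 3.65962…
r ≈ ln(R0)/T = ln(0.899)/3.65962… = -0.029094… → -0.0291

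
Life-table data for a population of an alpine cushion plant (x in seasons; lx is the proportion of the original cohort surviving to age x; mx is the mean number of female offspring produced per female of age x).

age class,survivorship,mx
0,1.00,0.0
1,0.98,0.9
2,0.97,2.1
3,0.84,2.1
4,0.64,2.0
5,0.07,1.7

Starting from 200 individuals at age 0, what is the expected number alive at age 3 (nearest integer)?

Expected survivors = N0 · l_3 = 200 × 0.84 = 168 → 168

168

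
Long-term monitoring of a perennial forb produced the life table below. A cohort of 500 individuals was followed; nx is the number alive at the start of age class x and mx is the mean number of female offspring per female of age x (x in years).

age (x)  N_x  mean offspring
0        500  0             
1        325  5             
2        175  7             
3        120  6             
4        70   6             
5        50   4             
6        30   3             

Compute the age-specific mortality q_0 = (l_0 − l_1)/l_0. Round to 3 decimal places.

lx = nx/n0 = nx/500: 1, 0.65, 0.35, 0.24, 0.14, 0.1, 0.06
q_0 = (l_0 − l_1) / l_0 = (1 − 0.65) / 1
     = 0.35 / 1 = 0.35 → 0.350

0.350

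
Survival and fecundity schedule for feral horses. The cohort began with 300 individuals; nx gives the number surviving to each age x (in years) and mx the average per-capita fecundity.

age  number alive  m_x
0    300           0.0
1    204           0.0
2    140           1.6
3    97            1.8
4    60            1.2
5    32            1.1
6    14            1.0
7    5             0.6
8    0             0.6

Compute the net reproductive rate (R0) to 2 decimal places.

1.74

lx = nx/n0 = nx/300: 1, 0.68, 0.46667…, 0.32333…, 0.2, 0.10667…, 0.04667…, 0.01667…, 0
lx·mx by age: 0, 0, 0.746667…, 0.582…, 0.24, 0.117333…, 0.046667…, 0.01…, 0
R0 = Σ lx·mx = 1.742667… → 1.74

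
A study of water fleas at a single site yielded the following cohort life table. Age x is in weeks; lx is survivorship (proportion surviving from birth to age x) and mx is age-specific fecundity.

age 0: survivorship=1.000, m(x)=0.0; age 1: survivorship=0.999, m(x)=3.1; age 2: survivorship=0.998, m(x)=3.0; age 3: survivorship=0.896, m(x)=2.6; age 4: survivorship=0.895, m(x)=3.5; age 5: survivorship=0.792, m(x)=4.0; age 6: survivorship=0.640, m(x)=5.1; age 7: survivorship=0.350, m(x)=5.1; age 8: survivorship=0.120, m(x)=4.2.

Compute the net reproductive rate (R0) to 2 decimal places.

lx·mx by age: 0, 3.0969, 2.994, 2.3296, 3.1325, 3.168, 3.264, 1.785, 0.504
R0 = Σ lx·mx = 20.274 → 20.27

20.27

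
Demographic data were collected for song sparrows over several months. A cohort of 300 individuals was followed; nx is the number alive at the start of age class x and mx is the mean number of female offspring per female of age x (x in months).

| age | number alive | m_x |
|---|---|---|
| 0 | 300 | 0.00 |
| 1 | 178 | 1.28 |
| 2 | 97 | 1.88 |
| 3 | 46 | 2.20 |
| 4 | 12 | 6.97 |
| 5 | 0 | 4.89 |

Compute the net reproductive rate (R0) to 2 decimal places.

1.98

lx = nx/n0 = nx/300: 1, 0.59333…, 0.32333…, 0.15333…, 0.04, 0
lx·mx by age: 0, 0.759467…, 0.607867…, 0.337333…, 0.2788, 0
R0 = Σ lx·mx = 1.983467… → 1.98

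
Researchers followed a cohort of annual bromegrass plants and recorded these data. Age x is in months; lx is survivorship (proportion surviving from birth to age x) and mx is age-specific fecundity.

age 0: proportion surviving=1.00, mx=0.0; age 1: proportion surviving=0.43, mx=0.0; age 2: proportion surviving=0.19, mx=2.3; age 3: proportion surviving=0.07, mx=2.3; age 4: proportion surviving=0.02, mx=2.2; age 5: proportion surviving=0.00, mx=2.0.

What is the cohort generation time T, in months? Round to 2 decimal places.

2.39

lx·mx: 0, 0, 0.437, 0.161, 0.044, 0 → R0 = 0.642
x·lx·mx: 0, 0, 0.874, 0.483, 0.176, 0 → Σ = 1.533
T = 1.533 / 0.642 = 2.38785… → 2.39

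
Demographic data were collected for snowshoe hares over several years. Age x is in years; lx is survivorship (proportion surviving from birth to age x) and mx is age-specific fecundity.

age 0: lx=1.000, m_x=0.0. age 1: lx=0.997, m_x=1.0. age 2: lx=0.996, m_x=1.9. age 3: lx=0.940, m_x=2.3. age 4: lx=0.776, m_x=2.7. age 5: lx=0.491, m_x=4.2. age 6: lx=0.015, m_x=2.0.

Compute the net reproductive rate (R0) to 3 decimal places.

9.239

lx·mx by age: 0, 0.997, 1.8924, 2.162, 2.0952, 2.0622, 0.03
R0 = Σ lx·mx = 9.2388 → 9.239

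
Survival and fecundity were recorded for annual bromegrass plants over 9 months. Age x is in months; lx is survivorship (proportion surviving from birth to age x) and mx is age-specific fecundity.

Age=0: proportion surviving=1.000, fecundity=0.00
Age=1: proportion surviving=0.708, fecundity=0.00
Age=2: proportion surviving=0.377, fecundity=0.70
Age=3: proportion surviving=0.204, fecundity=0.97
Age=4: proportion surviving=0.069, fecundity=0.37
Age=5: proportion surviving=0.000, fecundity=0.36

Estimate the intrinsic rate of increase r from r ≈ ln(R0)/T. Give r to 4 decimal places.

R0 = Σ lx·mx = 0 + 0 + 0.2639 + 0.19788 + 0.02553 + 0 = 0.48731
Σ x·lx·mx = 1.22356; T = 1.22356/0.48731 = 2.51085…
r ≈ ln(R0)/T = ln(0.48731)/2.51085… = -0.2863… → -0.2863

-0.2863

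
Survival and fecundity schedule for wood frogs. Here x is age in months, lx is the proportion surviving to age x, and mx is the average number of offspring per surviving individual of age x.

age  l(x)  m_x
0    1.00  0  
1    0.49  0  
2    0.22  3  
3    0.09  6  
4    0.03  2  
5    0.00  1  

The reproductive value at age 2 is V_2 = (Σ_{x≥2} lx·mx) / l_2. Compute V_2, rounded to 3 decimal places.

5.727

lx·mx for x ≥ 2: 0.66, 0.54, 0.06, 0 → sum = 1.26
V_2 = 1.26 / l_2 = 1.26 / 0.22 = 5.727273… → 5.727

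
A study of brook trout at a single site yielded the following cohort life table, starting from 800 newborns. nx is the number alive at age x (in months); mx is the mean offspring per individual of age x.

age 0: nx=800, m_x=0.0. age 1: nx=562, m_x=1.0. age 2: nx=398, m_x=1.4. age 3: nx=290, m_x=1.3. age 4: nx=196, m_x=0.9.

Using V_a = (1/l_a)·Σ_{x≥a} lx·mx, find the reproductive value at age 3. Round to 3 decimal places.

lx = nx/n0 = nx/800: 1, 0.7025, 0.4975, 0.3625, 0.245
lx·mx for x ≥ 3: 0.47125, 0.2205 → sum = 0.69175
V_3 = 0.69175 / l_3 = 0.69175 / 0.3625 = 1.908276… → 1.908

1.908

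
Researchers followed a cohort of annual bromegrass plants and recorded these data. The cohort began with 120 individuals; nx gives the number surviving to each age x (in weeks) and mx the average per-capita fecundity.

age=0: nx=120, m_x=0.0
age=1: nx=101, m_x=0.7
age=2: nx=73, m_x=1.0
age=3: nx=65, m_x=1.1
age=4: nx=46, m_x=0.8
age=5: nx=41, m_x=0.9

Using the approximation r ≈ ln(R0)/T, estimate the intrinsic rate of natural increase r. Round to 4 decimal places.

lx = nx/n0 = nx/120: 1, 0.84167…, 0.60833…, 0.54167…, 0.38333…, 0.34167…
R0 = Σ lx·mx = 0 + 0.58917… + 0.60833… + 0.59583… + 0.30667… + 0.3075… = 2.4075…
Σ x·lx·mx = 6.3575…; T = 6.3575…/2.4075… = 2.64071…
r ≈ ln(R0)/T = ln(2.4075…)/2.64071… = 0.33271… → 0.3327

0.3327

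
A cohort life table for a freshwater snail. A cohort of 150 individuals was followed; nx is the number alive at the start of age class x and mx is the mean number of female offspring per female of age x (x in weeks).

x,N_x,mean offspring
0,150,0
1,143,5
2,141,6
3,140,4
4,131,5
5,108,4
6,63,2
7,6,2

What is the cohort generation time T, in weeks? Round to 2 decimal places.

2.90

lx = nx/n0 = nx/150: 1, 0.95333…, 0.94, 0.93333…, 0.87333…, 0.72, 0.42, 0.04
lx·mx: 0, 4.766667…, 5.64, 3.733333…, 4.366667…, 2.88, 0.84, 0.08 → R0 = 22.306667…
x·lx·mx: 0, 4.766667…, 11.28, 11.2…, 17.466667…, 14.4, 5.04, 0.56 → Σ = 64.713333…
T = 64.713333… / 22.306667… = 2.901076… → 2.90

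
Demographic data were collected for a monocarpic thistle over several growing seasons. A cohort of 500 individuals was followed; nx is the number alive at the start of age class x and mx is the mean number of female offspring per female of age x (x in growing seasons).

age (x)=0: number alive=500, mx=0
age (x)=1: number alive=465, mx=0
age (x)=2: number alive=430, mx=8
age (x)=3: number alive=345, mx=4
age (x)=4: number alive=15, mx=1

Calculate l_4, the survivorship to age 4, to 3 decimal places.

0.030

l_4 = n_4/n_0 = 15/500 = 0.03 → 0.030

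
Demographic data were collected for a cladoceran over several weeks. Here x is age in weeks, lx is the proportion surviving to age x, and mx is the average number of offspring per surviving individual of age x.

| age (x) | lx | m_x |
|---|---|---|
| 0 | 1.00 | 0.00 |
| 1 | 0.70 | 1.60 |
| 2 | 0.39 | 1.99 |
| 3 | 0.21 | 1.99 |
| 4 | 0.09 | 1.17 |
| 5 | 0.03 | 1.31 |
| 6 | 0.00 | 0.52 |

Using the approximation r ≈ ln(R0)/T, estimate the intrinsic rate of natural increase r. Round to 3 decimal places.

0.487

R0 = Σ lx·mx = 0 + 1.12 + 0.7761 + 0.4179 + 0.1053 + 0.0393 + 0 = 2.4586
Σ x·lx·mx = 4.5436; T = 4.5436/2.4586 = 1.84804…
r ≈ ln(R0)/T = ln(2.4586)/1.84804… = 0.48678… → 0.487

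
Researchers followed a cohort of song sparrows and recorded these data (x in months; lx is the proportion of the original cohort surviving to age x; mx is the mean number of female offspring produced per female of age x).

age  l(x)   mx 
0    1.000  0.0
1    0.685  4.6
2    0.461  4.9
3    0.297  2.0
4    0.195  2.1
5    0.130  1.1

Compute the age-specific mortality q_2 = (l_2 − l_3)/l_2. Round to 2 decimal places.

q_2 = (l_2 − l_3) / l_2 = (0.461 − 0.297) / 0.461
     = 0.164 / 0.461 = 0.355748… → 0.36

0.36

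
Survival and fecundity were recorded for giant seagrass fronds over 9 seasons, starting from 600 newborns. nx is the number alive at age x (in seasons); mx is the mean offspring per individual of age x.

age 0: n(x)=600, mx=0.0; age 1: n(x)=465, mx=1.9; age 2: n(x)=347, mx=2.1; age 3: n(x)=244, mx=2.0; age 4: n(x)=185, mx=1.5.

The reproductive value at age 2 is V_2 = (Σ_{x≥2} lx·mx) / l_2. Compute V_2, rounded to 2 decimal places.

4.31

lx = nx/n0 = nx/600: 1, 0.775, 0.57833…, 0.40667…, 0.30833…
lx·mx for x ≥ 2: 1.2145…, 0.813333…, 0.4625… → sum = 2.490333…
V_2 = 2.490333… / l_2 = 2.490333… / 0.578333… = 4.306052… → 4.31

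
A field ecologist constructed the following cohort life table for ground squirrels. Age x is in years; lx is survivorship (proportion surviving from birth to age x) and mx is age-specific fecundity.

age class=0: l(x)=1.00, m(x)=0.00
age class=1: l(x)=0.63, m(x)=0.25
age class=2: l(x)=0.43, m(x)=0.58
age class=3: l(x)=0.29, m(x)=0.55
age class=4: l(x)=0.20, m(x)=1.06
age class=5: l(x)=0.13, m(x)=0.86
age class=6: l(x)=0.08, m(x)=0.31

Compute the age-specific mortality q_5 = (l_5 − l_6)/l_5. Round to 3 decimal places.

q_5 = (l_5 − l_6) / l_5 = (0.13 − 0.08) / 0.13
     = 0.05 / 0.13 = 0.384615… → 0.385

0.385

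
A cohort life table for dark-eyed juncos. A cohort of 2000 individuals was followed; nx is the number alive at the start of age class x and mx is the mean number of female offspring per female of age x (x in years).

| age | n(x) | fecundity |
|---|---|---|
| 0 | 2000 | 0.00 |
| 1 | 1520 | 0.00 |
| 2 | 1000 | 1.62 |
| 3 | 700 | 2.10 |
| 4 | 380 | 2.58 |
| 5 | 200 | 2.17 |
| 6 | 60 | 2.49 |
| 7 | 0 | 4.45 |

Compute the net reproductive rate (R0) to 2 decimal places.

lx = nx/n0 = nx/2000: 1, 0.76, 0.5, 0.35, 0.19, 0.1, 0.03, 0
lx·mx by age: 0, 0, 0.81, 0.735, 0.4902, 0.217, 0.0747, 0
R0 = Σ lx·mx = 2.3269 → 2.33

2.33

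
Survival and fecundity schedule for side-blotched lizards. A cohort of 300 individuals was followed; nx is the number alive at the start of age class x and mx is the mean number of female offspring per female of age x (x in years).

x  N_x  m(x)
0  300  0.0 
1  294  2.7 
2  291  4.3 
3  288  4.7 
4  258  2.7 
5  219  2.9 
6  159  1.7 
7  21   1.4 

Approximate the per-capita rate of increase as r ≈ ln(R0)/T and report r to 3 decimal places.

lx = nx/n0 = nx/300: 1, 0.98, 0.97, 0.96, 0.86, 0.73, 0.53, 0.07
R0 = Σ lx·mx = 0 + 2.646 + 4.171 + 4.512 + 2.322 + 2.117 + 0.901 + 0.098 = 16.767
Σ x·lx·mx = 50.489; T = 50.489/16.767 = 3.01121…
r ≈ ln(R0)/T = ln(16.767)/3.01121… = 0.9363… → 0.936

0.936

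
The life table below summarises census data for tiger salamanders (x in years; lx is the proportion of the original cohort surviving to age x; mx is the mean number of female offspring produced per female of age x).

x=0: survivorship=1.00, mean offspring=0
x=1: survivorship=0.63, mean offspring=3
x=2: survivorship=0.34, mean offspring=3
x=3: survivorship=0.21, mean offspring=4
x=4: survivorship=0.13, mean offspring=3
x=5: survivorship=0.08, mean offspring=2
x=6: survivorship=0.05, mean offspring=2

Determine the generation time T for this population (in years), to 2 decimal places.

lx·mx: 0, 1.89, 1.02, 0.84, 0.39, 0.16, 0.1 → R0 = 4.4
x·lx·mx: 0, 1.89, 2.04, 2.52, 1.56, 0.8, 0.6 → Σ = 9.41
T = 9.41 / 4.4 = 2.138636… → 2.14

2.14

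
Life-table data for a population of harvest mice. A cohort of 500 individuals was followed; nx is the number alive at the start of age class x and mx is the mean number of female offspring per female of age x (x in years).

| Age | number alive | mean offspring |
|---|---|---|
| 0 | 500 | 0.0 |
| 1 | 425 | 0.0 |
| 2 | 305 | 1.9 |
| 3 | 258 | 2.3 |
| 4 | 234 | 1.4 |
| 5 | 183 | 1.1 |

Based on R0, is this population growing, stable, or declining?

growing

lx = nx/n0 = nx/500: 1, 0.85, 0.61, 0.516, 0.468, 0.366
R0 = Σ lx·mx = 0 + 0 + 1.159 + 1.1868 + 0.6552 + 0.4026 = 3.4036
R0 > 1, so the population is growing.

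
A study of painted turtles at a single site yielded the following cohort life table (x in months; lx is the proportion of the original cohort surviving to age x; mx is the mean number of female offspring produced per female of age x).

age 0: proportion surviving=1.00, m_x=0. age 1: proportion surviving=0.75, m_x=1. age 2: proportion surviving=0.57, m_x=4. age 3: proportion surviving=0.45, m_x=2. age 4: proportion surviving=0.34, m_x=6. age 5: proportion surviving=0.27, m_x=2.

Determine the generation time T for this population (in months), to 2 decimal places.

2.90

lx·mx: 0, 0.75, 2.28, 0.9, 2.04, 0.54 → R0 = 6.51
x·lx·mx: 0, 0.75, 4.56, 2.7, 8.16, 2.7 → Σ = 18.87
T = 18.87 / 6.51 = 2.898618… → 2.90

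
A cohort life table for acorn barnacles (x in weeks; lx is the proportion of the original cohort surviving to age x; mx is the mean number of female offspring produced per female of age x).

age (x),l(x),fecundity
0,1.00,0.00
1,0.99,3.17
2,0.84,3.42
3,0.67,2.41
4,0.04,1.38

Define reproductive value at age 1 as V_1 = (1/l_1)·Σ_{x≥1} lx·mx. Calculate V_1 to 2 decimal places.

lx·mx for x ≥ 1: 3.1383, 2.8728, 1.6147, 0.0552 → sum = 7.681
V_1 = 7.681 / l_1 = 7.681 / 0.99 = 7.758586… → 7.76

7.76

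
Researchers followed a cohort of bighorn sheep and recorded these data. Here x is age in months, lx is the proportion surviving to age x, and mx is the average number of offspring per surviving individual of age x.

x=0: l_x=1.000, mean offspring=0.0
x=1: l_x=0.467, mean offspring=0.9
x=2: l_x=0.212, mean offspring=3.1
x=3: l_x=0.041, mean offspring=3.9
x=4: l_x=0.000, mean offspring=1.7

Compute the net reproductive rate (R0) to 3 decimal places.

1.237

lx·mx by age: 0, 0.4203, 0.6572, 0.1599, 0
R0 = Σ lx·mx = 1.2374 → 1.237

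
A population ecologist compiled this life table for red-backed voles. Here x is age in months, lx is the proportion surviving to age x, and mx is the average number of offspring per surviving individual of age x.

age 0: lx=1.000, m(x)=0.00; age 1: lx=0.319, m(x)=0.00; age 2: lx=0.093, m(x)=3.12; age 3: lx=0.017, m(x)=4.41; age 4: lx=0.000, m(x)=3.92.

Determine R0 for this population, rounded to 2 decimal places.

0.37

lx·mx by age: 0, 0, 0.29016, 0.07497, 0
R0 = Σ lx·mx = 0.36513 → 0.37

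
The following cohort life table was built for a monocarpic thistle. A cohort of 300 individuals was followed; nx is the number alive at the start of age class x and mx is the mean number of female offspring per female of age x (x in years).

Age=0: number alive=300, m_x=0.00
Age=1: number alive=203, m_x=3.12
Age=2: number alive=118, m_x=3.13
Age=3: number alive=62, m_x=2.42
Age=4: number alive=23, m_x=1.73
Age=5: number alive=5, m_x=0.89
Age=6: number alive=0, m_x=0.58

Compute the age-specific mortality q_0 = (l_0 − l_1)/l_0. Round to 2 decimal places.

lx = nx/n0 = nx/300: 1, 0.67667…, 0.39333…, 0.20667…, 0.07667…, 0.01667…, 0
q_0 = (l_0 − l_1) / l_0 = (1 − 0.676667…) / 1
     = 0.323333… / 1 = 0.323333… → 0.32

0.32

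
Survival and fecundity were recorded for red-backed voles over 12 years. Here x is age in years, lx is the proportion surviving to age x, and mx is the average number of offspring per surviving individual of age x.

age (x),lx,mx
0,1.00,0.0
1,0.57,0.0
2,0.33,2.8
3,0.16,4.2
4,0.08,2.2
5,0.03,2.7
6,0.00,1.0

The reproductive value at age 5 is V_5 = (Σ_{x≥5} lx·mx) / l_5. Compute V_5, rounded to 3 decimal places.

lx·mx for x ≥ 5: 0.081, 0 → sum = 0.081
V_5 = 0.081 / l_5 = 0.081 / 0.03 = 2.7 → 2.700

2.700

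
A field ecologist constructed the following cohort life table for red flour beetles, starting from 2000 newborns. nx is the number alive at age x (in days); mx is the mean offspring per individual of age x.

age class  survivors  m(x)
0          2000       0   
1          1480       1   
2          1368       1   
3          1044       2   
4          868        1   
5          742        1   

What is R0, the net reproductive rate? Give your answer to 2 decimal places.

3.27

lx = nx/n0 = nx/2000: 1, 0.74, 0.684, 0.522, 0.434, 0.371
lx·mx by age: 0, 0.74, 0.684, 1.044, 0.434, 0.371
R0 = Σ lx·mx = 3.273 → 3.27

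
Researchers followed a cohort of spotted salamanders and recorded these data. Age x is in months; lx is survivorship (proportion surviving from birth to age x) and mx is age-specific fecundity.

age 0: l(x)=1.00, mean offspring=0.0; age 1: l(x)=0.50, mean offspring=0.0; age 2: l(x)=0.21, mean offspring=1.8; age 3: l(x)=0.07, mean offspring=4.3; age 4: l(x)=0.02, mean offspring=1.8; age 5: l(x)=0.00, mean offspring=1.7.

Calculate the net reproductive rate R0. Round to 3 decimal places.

0.715

lx·mx by age: 0, 0, 0.378, 0.301, 0.036, 0
R0 = Σ lx·mx = 0.715 → 0.715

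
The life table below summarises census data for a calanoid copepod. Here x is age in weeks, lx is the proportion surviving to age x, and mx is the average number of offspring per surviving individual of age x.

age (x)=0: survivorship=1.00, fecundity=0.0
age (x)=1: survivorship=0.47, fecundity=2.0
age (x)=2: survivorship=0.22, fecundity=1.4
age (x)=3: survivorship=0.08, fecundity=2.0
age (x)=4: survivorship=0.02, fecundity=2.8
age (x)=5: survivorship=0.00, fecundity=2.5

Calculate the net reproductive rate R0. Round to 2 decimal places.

1.46

lx·mx by age: 0, 0.94, 0.308, 0.16, 0.056, 0
R0 = Σ lx·mx = 1.464 → 1.46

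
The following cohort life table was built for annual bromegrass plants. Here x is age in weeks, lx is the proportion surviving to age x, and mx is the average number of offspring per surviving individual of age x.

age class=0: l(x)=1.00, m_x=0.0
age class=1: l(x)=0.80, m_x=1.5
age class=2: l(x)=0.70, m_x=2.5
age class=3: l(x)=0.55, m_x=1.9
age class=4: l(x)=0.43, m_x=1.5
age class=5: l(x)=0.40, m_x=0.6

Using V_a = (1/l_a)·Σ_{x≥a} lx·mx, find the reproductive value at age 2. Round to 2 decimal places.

5.26

lx·mx for x ≥ 2: 1.75, 1.045, 0.645, 0.24 → sum = 3.68
V_2 = 3.68 / l_2 = 3.68 / 0.7 = 5.257143… → 5.26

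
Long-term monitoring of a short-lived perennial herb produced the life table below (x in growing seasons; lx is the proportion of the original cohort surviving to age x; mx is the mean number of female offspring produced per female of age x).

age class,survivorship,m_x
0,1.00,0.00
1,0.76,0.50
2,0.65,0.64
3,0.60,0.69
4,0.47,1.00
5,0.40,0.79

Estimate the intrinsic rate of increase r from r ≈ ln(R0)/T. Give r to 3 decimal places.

0.233

R0 = Σ lx·mx = 0 + 0.38 + 0.416 + 0.414 + 0.47 + 0.316 = 1.996
Σ x·lx·mx = 5.914; T = 5.914/1.996 = 2.96293…
r ≈ ln(R0)/T = ln(1.996)/2.96293… = 0.23326… → 0.233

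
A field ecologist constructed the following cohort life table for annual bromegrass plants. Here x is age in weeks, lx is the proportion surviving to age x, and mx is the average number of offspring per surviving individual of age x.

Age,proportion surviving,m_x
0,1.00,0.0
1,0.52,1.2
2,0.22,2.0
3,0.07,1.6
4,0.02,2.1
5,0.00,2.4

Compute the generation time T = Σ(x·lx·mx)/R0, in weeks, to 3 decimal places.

1.649

lx·mx: 0, 0.624, 0.44, 0.112, 0.042, 0 → R0 = 1.218
x·lx·mx: 0, 0.624, 0.88, 0.336, 0.168, 0 → Σ = 2.008
T = 2.008 / 1.218 = 1.648604… → 1.649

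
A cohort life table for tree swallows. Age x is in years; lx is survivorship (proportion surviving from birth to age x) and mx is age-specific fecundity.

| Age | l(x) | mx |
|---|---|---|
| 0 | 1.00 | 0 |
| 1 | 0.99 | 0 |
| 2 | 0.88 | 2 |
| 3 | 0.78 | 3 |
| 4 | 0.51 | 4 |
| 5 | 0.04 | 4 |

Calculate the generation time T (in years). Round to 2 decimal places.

lx·mx: 0, 0, 1.76, 2.34, 2.04, 0.16 → R0 = 6.3
x·lx·mx: 0, 0, 3.52, 7.02, 8.16, 0.8 → Σ = 19.5
T = 19.5 / 6.3 = 3.095238… → 3.10

3.10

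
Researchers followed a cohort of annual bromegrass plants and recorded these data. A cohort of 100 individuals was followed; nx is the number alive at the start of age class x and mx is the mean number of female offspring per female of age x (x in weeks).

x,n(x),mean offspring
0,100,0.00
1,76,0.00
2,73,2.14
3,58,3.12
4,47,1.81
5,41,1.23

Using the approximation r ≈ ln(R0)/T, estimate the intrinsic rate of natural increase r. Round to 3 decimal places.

lx = nx/n0 = nx/100: 1, 0.76, 0.73, 0.58, 0.47, 0.41
R0 = Σ lx·mx = 0 + 0 + 1.5622 + 1.8096 + 0.8507 + 0.5043 = 4.7268
Σ x·lx·mx = 14.4775; T = 14.4775/4.7268 = 3.06285…
r ≈ ln(R0)/T = ln(4.7268)/3.06285… = 0.50712… → 0.507

0.507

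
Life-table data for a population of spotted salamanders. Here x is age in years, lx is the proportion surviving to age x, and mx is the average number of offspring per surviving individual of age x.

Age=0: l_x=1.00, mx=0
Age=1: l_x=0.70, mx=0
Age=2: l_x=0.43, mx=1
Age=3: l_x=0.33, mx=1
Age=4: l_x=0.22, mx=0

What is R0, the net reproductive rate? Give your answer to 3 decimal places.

0.760

lx·mx by age: 0, 0, 0.43, 0.33, 0
R0 = Σ lx·mx = 0.76 → 0.760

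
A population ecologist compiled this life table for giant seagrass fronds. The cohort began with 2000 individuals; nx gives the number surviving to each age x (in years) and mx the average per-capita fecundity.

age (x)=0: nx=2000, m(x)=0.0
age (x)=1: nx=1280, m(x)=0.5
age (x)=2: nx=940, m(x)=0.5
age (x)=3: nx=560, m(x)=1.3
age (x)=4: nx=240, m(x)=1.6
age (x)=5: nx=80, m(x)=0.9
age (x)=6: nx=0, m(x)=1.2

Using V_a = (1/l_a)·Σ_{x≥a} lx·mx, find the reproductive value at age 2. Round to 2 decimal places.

lx = nx/n0 = nx/2000: 1, 0.64, 0.47, 0.28, 0.12, 0.04, 0
lx·mx for x ≥ 2: 0.235, 0.364, 0.192, 0.036, 0 → sum = 0.827
V_2 = 0.827 / l_2 = 0.827 / 0.47 = 1.759574… → 1.76

1.76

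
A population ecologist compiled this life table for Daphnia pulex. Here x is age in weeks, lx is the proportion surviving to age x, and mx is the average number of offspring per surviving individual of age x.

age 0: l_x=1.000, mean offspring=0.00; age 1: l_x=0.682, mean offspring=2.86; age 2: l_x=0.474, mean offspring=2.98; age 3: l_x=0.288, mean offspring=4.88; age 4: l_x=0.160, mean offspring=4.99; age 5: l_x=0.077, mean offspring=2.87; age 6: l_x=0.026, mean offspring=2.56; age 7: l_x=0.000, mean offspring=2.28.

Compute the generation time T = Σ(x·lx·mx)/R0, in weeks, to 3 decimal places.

2.338

lx·mx: 0, 1.95052, 1.41252, 1.40544, 0.7984, 0.22099, 0.06656, 0 → R0 = 5.85443
x·lx·mx: 0, 1.95052, 2.82504, 4.21632, 3.1936, 1.10495, 0.39936, 0 → Σ = 13.68979
T = 13.68979 / 5.85443 = 2.338364… → 2.338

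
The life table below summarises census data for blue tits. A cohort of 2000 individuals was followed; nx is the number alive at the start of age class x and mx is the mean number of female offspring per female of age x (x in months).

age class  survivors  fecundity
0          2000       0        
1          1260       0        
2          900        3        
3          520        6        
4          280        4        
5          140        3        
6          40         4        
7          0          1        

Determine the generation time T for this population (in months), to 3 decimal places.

2.965

lx = nx/n0 = nx/2000: 1, 0.63, 0.45, 0.26, 0.14, 0.07, 0.02, 0
lx·mx: 0, 0, 1.35, 1.56, 0.56, 0.21, 0.08, 0 → R0 = 3.76
x·lx·mx: 0, 0, 2.7, 4.68, 2.24, 1.05, 0.48, 0 → Σ = 11.15
T = 11.15 / 3.76 = 2.965426… → 2.965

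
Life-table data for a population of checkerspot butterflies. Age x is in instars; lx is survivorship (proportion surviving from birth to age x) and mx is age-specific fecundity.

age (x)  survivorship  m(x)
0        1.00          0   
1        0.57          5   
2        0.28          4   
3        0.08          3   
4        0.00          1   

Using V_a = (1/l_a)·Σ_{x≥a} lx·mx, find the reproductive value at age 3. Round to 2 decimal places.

3.00

lx·mx for x ≥ 3: 0.24, 0 → sum = 0.24
V_3 = 0.24 / l_3 = 0.24 / 0.08 = 3 → 3.00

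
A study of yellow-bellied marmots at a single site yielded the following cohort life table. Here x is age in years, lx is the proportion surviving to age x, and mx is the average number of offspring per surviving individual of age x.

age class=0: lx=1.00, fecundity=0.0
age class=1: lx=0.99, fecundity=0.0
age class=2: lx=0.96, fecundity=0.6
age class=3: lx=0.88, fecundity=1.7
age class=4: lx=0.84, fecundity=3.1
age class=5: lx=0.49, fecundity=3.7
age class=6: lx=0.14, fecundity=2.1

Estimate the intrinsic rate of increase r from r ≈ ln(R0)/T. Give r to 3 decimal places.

R0 = Σ lx·mx = 0 + 0 + 0.576 + 1.496 + 2.604 + 1.813 + 0.294 = 6.783
Σ x·lx·mx = 26.885; T = 26.885/6.783 = 3.96359…
r ≈ ln(R0)/T = ln(6.783)/3.96359… = 0.483… → 0.483

0.483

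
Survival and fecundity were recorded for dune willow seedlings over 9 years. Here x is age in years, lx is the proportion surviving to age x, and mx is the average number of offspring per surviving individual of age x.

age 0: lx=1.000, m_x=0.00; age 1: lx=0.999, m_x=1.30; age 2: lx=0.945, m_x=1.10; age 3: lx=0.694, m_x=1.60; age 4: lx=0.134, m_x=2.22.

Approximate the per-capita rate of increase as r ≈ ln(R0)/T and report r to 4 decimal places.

0.6264

R0 = Σ lx·mx = 0 + 1.2987 + 1.0395 + 1.1104 + 0.29748 = 3.74608
Σ x·lx·mx = 7.89882; T = 7.89882/3.74608 = 2.10856…
r ≈ ln(R0)/T = ln(3.74608)/2.10856… = 0.626358… → 0.6264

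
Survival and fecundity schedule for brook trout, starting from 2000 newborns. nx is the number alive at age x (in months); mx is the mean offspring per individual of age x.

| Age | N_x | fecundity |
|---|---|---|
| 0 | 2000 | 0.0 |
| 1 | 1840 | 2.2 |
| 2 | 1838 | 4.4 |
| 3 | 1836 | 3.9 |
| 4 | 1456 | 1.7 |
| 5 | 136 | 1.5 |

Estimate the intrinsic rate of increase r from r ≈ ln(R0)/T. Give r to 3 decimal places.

1.001

lx = nx/n0 = nx/2000: 1, 0.92, 0.919, 0.918, 0.728, 0.068
R0 = Σ lx·mx = 0 + 2.024 + 4.0436 + 3.5802 + 1.2376 + 0.102 = 10.9874
Σ x·lx·mx = 26.3122; T = 26.3122/10.9874 = 2.39476…
r ≈ ln(R0)/T = ln(10.9874)/2.39476… = 1.00083… → 1.001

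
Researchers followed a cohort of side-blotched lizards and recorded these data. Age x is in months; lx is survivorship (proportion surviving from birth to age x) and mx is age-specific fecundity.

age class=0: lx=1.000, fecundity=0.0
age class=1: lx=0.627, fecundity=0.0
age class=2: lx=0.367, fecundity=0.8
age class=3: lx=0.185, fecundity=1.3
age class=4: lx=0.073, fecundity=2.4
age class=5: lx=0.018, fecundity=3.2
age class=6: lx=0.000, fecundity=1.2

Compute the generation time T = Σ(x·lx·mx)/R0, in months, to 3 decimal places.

2.996

lx·mx: 0, 0, 0.2936, 0.2405, 0.1752, 0.0576, 0 → R0 = 0.7669
x·lx·mx: 0, 0, 0.5872, 0.7215, 0.7008, 0.288, 0 → Σ = 2.2975
T = 2.2975 / 0.7669 = 2.995827… → 2.996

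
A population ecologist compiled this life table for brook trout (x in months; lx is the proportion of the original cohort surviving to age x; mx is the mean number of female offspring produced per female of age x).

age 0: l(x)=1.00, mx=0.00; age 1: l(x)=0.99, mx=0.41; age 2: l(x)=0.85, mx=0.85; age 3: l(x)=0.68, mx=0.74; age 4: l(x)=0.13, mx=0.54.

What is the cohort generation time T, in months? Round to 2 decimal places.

2.14

lx·mx: 0, 0.4059, 0.7225, 0.5032, 0.0702 → R0 = 1.7018
x·lx·mx: 0, 0.4059, 1.445, 1.5096, 0.2808 → Σ = 3.6413
T = 3.6413 / 1.7018 = 2.139676… → 2.14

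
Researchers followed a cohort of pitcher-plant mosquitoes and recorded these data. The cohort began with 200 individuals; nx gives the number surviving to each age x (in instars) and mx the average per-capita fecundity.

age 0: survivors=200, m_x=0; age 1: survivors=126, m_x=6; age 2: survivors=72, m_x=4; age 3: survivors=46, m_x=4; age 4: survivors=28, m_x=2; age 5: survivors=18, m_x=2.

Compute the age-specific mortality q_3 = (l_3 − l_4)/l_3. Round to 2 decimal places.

lx = nx/n0 = nx/200: 1, 0.63, 0.36, 0.23, 0.14, 0.09
q_3 = (l_3 − l_4) / l_3 = (0.23 − 0.14) / 0.23
     = 0.09 / 0.23 = 0.391304… → 0.39

0.39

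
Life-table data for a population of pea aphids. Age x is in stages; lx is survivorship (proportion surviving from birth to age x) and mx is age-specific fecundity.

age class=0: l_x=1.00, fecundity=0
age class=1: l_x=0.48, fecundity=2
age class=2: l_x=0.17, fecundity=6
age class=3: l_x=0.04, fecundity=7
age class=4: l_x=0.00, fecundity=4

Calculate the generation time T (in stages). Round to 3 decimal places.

lx·mx: 0, 0.96, 1.02, 0.28, 0 → R0 = 2.26
x·lx·mx: 0, 0.96, 2.04, 0.84, 0 → Σ = 3.84
T = 3.84 / 2.26 = 1.699115… → 1.699

1.699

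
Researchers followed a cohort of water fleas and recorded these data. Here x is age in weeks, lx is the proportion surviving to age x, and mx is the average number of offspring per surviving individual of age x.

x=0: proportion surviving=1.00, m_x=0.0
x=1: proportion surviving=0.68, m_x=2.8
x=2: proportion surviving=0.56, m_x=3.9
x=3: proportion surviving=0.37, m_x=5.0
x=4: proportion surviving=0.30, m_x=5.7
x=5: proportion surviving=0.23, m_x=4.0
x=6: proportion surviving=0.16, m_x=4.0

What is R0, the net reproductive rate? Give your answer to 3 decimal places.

lx·mx by age: 0, 1.904, 2.184, 1.85, 1.71, 0.92, 0.64
R0 = Σ lx·mx = 9.208 → 9.208

9.208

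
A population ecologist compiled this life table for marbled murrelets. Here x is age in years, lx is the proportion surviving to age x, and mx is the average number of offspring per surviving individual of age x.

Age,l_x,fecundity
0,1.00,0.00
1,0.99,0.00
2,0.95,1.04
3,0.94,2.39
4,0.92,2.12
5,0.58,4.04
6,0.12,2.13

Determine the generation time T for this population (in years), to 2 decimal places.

3.82

lx·mx: 0, 0, 0.988, 2.2466, 1.9504, 2.3432, 0.2556 → R0 = 7.7838
x·lx·mx: 0, 0, 1.976, 6.7398, 7.8016, 11.716, 1.5336 → Σ = 29.767
T = 29.767 / 7.7838 = 3.824225… → 3.82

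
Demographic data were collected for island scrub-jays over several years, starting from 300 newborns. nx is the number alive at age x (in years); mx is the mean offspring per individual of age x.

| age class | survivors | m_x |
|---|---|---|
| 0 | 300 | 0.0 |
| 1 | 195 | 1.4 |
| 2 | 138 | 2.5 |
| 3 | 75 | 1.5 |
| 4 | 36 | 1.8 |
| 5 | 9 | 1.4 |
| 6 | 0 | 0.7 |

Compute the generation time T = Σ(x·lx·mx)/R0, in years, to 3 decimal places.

2.009

lx = nx/n0 = nx/300: 1, 0.65, 0.46, 0.25, 0.12, 0.03, 0
lx·mx: 0, 0.91, 1.15, 0.375, 0.216, 0.042, 0 → R0 = 2.693
x·lx·mx: 0, 0.91, 2.3, 1.125, 0.864, 0.21, 0 → Σ = 5.409
T = 5.409 / 2.693 = 2.008541… → 2.009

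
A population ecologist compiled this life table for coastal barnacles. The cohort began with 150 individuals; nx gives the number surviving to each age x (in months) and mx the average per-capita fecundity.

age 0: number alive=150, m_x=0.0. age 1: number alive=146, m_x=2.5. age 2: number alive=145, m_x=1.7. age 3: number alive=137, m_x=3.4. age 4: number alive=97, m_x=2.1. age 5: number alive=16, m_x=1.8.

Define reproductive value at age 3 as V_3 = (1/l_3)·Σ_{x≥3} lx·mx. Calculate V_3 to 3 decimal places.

5.097

lx = nx/n0 = nx/150: 1, 0.97333…, 0.96667…, 0.91333…, 0.64667…, 0.10667…
lx·mx for x ≥ 3: 3.105333…, 1.358…, 0.192… → sum = 4.655333…
V_3 = 4.655333… / l_3 = 4.655333… / 0.913333… = 5.09708… → 5.097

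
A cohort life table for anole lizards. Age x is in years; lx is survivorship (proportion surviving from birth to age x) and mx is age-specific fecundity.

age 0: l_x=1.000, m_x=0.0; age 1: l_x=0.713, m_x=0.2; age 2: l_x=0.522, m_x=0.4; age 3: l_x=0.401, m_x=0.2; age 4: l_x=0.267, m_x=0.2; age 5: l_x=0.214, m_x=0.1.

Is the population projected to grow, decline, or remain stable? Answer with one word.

declining

R0 = Σ lx·mx = 0 + 0.1426 + 0.2088 + 0.0802 + 0.0534 + 0.0214 = 0.5064
R0 < 1, so the population is declining.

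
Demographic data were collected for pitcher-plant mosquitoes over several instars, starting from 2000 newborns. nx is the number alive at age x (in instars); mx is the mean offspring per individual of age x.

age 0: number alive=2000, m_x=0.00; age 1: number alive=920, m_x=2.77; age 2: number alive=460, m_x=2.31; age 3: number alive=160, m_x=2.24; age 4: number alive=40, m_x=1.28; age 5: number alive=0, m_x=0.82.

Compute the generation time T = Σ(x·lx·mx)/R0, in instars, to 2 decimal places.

lx = nx/n0 = nx/2000: 1, 0.46, 0.23, 0.08, 0.02, 0
lx·mx: 0, 1.2742, 0.5313, 0.1792, 0.0256, 0 → R0 = 2.0103
x·lx·mx: 0, 1.2742, 1.0626, 0.5376, 0.1024, 0 → Σ = 2.9768
T = 2.9768 / 2.0103 = 1.480774… → 1.48

1.48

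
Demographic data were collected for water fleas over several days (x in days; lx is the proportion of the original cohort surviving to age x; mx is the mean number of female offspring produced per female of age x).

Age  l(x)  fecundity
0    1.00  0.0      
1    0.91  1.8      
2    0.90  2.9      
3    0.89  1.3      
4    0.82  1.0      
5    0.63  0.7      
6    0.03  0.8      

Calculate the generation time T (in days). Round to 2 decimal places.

2.39

lx·mx: 0, 1.638, 2.61, 1.157, 0.82, 0.441, 0.024 → R0 = 6.69
x·lx·mx: 0, 1.638, 5.22, 3.471, 3.28, 2.205, 0.144 → Σ = 15.958
T = 15.958 / 6.69 = 2.385351… → 2.39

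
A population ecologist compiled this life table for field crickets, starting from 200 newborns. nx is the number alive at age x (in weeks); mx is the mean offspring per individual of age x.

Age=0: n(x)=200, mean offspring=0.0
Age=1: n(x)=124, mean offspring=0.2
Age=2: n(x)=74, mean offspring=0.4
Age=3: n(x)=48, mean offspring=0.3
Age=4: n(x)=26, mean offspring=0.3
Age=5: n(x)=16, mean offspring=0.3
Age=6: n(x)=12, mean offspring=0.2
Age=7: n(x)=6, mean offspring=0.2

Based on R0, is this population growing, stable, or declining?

lx = nx/n0 = nx/200: 1, 0.62, 0.37, 0.24, 0.13, 0.08, 0.06, 0.03
R0 = Σ lx·mx = 0 + 0.124 + 0.148 + 0.072 + 0.039 + 0.024 + 0.012 + 0.006 = 0.425
R0 < 1, so the population is declining.

declining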